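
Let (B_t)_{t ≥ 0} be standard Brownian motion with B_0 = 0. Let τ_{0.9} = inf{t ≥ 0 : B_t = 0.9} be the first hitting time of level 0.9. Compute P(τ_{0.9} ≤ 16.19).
P(τ_{0.9} ≤ 16.19) = 2(1 − Φ(0.9/√16.19)) = 2(1 − Φ(0.2237)) ≈ 0.8230

By the reflection principle for standard BM, P(τ_b ≤ t) = 2 · P(B_t ≥ b). Since B_t ~ N(0, t), P(B_t ≥ 0.9) = 1 − Φ(0.9/√t) = 1 − Φ(0.9/√16.19) = 1 − Φ(0.2237) ≈ 0.41150. Doubling: P(τ_{0.9} ≤ 16.19) ≈ 2 · 0.41150 = 0.82300 ≈ 0.8230.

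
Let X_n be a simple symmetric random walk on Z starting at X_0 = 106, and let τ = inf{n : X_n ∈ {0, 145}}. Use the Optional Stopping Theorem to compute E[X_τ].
E[X_τ] = 106

X_n is a martingale and τ is a bounded-mean stopping time (indeed τ is finite a.s. with bounded expectation since the walk is in a bounded region). By the OST, E[X_τ] = E[X_0] = 106. Equivalently: E[X_τ] = 145 · P(hit 145 first) + 0 · P(hit 0 first) = 145 · (106/145) = 106.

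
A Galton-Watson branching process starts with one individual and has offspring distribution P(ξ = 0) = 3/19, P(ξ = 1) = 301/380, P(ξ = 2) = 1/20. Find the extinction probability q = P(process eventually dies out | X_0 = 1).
q = 1

Mean offspring μ = 0·3/19 + 1·301/380 + 2·1/20 = 339/380 ≤ 1. For μ ≤ 1 with offspring not concentrated at 1, the Galton-Watson process goes extinct almost surely, so q = 1.
(Algebraic check: The pgf is f(s) = 3/19 + 301/380·s + 1/20·s². The extinction probability q is the smallest fixed point of f in [0, 1]. Setting s = f(s):
  1/20·s² + (301/380 − 1)·s + 3/19 = 0
  1/20·s² − (3/19 + 1/20)·s + 3/19 = 0
which factors as (s − 1)·(1/20·s − 3/19) = 0, giving roots s = 1 and s = (3/19)/(1/20) = 60/19. Since 60/19 ≥ 1, the smallest root in [0, 1] is s = 1.)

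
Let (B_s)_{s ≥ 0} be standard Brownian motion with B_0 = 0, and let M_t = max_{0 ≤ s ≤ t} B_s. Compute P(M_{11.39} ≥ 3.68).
P(M_{11.39} ≥ 3.68) = 2·P(B_{11.39} ≥ 3.68) = 2(1 − Φ(3.68/√11.39)) ≈ 0.2755

By the reflection principle for Brownian motion, P(M_t ≥ a) = 2 · P(B_t ≥ a) for a ≥ 0. Since B_t ~ N(0, t), P(B_t ≥ 3.68) = 1 − Φ(3.68/√t) = 1 − Φ(3.68/√11.39) = 1 − Φ(1.0904). So
  P(M_{11.39} ≥ 3.68) = 2(1 − Φ(1.0904)) ≈ 0.2755.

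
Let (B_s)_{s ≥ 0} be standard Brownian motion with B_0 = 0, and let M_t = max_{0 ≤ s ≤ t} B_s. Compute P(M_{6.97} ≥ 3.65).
P(M_{6.97} ≥ 3.65) = 2·P(B_{6.97} ≥ 3.65) = 2(1 − Φ(3.65/√6.97)) ≈ 0.1668

By the reflection principle for Brownian motion, P(M_t ≥ a) = 2 · P(B_t ≥ a) for a ≥ 0. Since B_t ~ N(0, t), P(B_t ≥ 3.65) = 1 − Φ(3.65/√t) = 1 − Φ(3.65/√6.97) = 1 − Φ(1.3825). So
  P(M_{6.97} ≥ 3.65) = 2(1 − Φ(1.3825)) ≈ 0.1668.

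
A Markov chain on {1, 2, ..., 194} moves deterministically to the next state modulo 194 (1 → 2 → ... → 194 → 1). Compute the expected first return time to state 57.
E[T_57 | X_0 = 57] = 194

The chain cycles deterministically, so starting at state 57 it returns in exactly 194 steps. Equivalently, the stationary distribution is uniform π_j = 1/194 for every state j, so by Kac's formula E[T_57] = 1/π_57 = 194.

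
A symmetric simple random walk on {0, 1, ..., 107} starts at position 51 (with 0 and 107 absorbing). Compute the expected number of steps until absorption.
E[τ | X_0 = 51] = 2856

Let v_k = E[τ | X_0 = k]. Boundary: v_0 = v_107 = 0. Recurrence: v_k = 1 + (v_{k-1} + v_{k+1})/2 for 1 ≤ k ≤ 106. The particular solution to v_k − (v_{k-1} + v_{k+1})/2 = 1 is v_k = −k^2. Adding homogeneous solution A + B k and matching boundaries gives v_k = k (107 − k). Substituting k = 51: v_51 = 51 · 56 = 2856.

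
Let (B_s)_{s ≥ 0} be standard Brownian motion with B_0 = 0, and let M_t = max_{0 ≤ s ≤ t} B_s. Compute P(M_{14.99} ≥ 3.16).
P(M_{14.99} ≥ 3.16) = 2·P(B_{14.99} ≥ 3.16) = 2(1 − Φ(3.16/√14.99)) ≈ 0.4144

By the reflection principle for Brownian motion, P(M_t ≥ a) = 2 · P(B_t ≥ a) for a ≥ 0. Since B_t ~ N(0, t), P(B_t ≥ 3.16) = 1 − Φ(3.16/√t) = 1 − Φ(3.16/√14.99) = 1 − Φ(0.8162). So
  P(M_{14.99} ≥ 3.16) = 2(1 − Φ(0.8162)) ≈ 0.4144.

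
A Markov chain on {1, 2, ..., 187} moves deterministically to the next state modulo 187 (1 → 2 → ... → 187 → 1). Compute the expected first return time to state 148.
E[T_148 | X_0 = 148] = 187

The chain cycles deterministically, so starting at state 148 it returns in exactly 187 steps. Equivalently, the stationary distribution is uniform π_j = 1/187 for every state j, so by Kac's formula E[T_148] = 1/π_148 = 187.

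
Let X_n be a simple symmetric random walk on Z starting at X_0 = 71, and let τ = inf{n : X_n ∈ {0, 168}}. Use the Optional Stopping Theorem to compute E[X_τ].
E[X_τ] = 71

X_n is a martingale and τ is a bounded-mean stopping time (indeed τ is finite a.s. with bounded expectation since the walk is in a bounded region). By the OST, E[X_τ] = E[X_0] = 71. Equivalently: E[X_τ] = 168 · P(hit 168 first) + 0 · P(hit 0 first) = 168 · (71/168) = 71.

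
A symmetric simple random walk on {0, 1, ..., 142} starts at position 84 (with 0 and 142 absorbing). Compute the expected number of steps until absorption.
E[τ | X_0 = 84] = 4872

Let v_k = E[τ | X_0 = k]. Boundary: v_0 = v_142 = 0. Recurrence: v_k = 1 + (v_{k-1} + v_{k+1})/2 for 1 ≤ k ≤ 141. The particular solution to v_k − (v_{k-1} + v_{k+1})/2 = 1 is v_k = −k^2. Adding homogeneous solution A + B k and matching boundaries gives v_k = k (142 − k). Substituting k = 84: v_84 = 84 · 58 = 4872.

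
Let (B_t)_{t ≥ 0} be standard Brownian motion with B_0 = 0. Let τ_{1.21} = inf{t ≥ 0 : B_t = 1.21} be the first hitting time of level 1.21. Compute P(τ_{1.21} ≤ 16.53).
P(τ_{1.21} ≤ 16.53) = 2(1 − Φ(1.21/√16.53)) = 2(1 − Φ(0.2976)) ≈ 0.7660

By the reflection principle for standard BM, P(τ_b ≤ t) = 2 · P(B_t ≥ b). Since B_t ~ N(0, t), P(B_t ≥ 1.21) = 1 − Φ(1.21/√t) = 1 − Φ(1.21/√16.53) = 1 − Φ(0.2976) ≈ 0.38300. Doubling: P(τ_{1.21} ≤ 16.53) ≈ 2 · 0.38300 = 0.76600 ≈ 0.7660.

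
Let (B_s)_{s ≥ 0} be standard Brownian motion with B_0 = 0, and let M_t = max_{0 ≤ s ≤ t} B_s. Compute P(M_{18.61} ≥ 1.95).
P(M_{18.61} ≥ 1.95) = 2·P(B_{18.61} ≥ 1.95) = 2(1 − Φ(1.95/√18.61)) ≈ 0.6513

By the reflection principle for Brownian motion, P(M_t ≥ a) = 2 · P(B_t ≥ a) for a ≥ 0. Since B_t ~ N(0, t), P(B_t ≥ 1.95) = 1 − Φ(1.95/√t) = 1 − Φ(1.95/√18.61) = 1 − Φ(0.4520). So
  P(M_{18.61} ≥ 1.95) = 2(1 − Φ(0.4520)) ≈ 0.6513.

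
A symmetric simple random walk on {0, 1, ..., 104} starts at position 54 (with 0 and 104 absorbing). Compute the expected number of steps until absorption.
E[τ | X_0 = 54] = 2700

Let v_k = E[τ | X_0 = k]. Boundary: v_0 = v_104 = 0. Recurrence: v_k = 1 + (v_{k-1} + v_{k+1})/2 for 1 ≤ k ≤ 103. The particular solution to v_k − (v_{k-1} + v_{k+1})/2 = 1 is v_k = −k^2. Adding homogeneous solution A + B k and matching boundaries gives v_k = k (104 − k). Substituting k = 54: v_54 = 54 · 50 = 2700.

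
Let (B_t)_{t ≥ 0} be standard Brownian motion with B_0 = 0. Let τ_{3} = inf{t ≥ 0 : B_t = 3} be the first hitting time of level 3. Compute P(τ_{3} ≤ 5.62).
P(τ_{3} ≤ 5.62) = 2(1 − Φ(3/√5.62)) = 2(1 − Φ(1.2655)) ≈ 0.2057

By the reflection principle for standard BM, P(τ_b ≤ t) = 2 · P(B_t ≥ b). Since B_t ~ N(0, t), P(B_t ≥ 3) = 1 − Φ(3/√t) = 1 − Φ(3/√5.62) = 1 − Φ(1.2655) ≈ 0.10285. Doubling: P(τ_{3} ≤ 5.62) ≈ 2 · 0.10285 = 0.20570 ≈ 0.2057.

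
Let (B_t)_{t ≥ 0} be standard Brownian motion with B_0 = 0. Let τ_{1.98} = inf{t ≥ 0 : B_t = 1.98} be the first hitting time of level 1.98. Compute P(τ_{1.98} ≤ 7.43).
P(τ_{1.98} ≤ 7.43) = 2(1 − Φ(1.98/√7.43)) = 2(1 − Φ(0.7264)) ≈ 0.4676

By the reflection principle for standard BM, P(τ_b ≤ t) = 2 · P(B_t ≥ b). Since B_t ~ N(0, t), P(B_t ≥ 1.98) = 1 − Φ(1.98/√t) = 1 − Φ(1.98/√7.43) = 1 − Φ(0.7264) ≈ 0.23380. Doubling: P(τ_{1.98} ≤ 7.43) ≈ 2 · 0.23380 = 0.46760 ≈ 0.4676.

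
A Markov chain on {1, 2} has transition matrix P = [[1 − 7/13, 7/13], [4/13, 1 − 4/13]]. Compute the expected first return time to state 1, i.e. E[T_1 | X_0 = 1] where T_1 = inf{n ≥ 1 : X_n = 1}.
E[T_1 | X_0 = 1] = 1/π_1 = 11/4

For an irreducible recurrent Markov chain with stationary distribution π, E[T_i | X_0 = i] = 1/π_i (Kac's formula). Here π_1 = (4/13)/(7/13 + 4/13) = (4/13)/(11/13) = 4/11, so E[T_1 | X_0 = 1] = 1/π_1 = (7/13 + 4/13)/(4/13) = (11/13)/(4/13) = 11/4.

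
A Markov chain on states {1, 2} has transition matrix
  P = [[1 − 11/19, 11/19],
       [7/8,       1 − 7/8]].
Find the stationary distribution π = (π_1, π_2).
π_1 = 133/221, π_2 = 88/221

Solve πP = π with π_1 + π_2 = 1. From πP = π: π_1 · (1 − 11/19) + π_2 · 7/8 = π_1 ⇒ π_2 · 7/8 = π_1 · 11/19 ⇒ π_2/π_1 = (11/19)/(7/8) = 88/133. Together with π_1 + π_2 = 1:
  π_1 = (7/8)/(11/19 + 7/8) = (7/8)/(221/152) = 133/221,
  π_2 = (11/19)/(11/19 + 7/8) = (11/19)/(221/152) = 88/221.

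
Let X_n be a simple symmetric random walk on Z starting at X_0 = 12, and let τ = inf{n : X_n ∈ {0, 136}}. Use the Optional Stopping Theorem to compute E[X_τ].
E[X_τ] = 12

X_n is a martingale and τ is a bounded-mean stopping time (indeed τ is finite a.s. with bounded expectation since the walk is in a bounded region). By the OST, E[X_τ] = E[X_0] = 12. Equivalently: E[X_τ] = 136 · P(hit 136 first) + 0 · P(hit 0 first) = 136 · (12/136) = 12.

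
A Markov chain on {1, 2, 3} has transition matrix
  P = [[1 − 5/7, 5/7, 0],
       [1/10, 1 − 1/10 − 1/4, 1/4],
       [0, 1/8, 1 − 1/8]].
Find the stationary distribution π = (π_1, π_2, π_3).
π = (7/157, 50/157, 100/157)

This is a birth-death chain on three states, which satisfies detailed balance: π_1 · P_{12} = π_2 · P_{21} and π_2 · P_{23} = π_3 · P_{32}.
From π_1 · 5/7 = π_2 · 1/10: π_2/π_1 = (5/7)/(1/10) = 50/7.
From π_2 · 1/4 = π_3 · 1/8: π_3/π_2 = (1/4)/(1/8) = 2.
Take π_1 proportional to 1; then unnormalized π = (1, 50/7, 100/7). Normalize by dividing by the sum 157/7:
  π = (7/157, 50/157, 100/157).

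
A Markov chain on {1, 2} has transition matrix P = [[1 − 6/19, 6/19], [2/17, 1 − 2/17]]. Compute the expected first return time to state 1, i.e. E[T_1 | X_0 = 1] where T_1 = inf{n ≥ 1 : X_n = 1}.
E[T_1 | X_0 = 1] = 1/π_1 = 70/19

For an irreducible recurrent Markov chain with stationary distribution π, E[T_i | X_0 = i] = 1/π_i (Kac's formula). Here π_1 = (2/17)/(6/19 + 2/17) = (2/17)/(140/323) = 19/70, so E[T_1 | X_0 = 1] = 1/π_1 = (6/19 + 2/17)/(2/17) = (140/323)/(2/17) = 70/19.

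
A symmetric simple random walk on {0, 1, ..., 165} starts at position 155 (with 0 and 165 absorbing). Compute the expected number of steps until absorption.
E[τ | X_0 = 155] = 1550

Let v_k = E[τ | X_0 = k]. Boundary: v_0 = v_165 = 0. Recurrence: v_k = 1 + (v_{k-1} + v_{k+1})/2 for 1 ≤ k ≤ 164. The particular solution to v_k − (v_{k-1} + v_{k+1})/2 = 1 is v_k = −k^2. Adding homogeneous solution A + B k and matching boundaries gives v_k = k (165 − k). Substituting k = 155: v_155 = 155 · 10 = 1550.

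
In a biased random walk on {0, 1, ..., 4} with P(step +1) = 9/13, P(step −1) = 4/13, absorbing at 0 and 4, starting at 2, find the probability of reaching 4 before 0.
P(hit 4 before 0) = (1 − (4/9)^2) / (1 − (4/9)^4) = 81/97

Let u_k denote P(reach 4 before 0 | start at k). Boundary: u_0 = 0, u_4 = 1. Recurrence: u_k = 9/13·u_{k+1} + 4/13·u_{k-1} for 1 ≤ k ≤ 3. Try u_k = A + B·r^k with r = q/p = (4/13)/(9/13) = 4/9. Substitution satisfies the recurrence; boundary conditions give:
  u_k = (1 − r^k) / (1 − r^N) = (1 − (4/9)^2) / (1 − (4/9)^4) = 81/97.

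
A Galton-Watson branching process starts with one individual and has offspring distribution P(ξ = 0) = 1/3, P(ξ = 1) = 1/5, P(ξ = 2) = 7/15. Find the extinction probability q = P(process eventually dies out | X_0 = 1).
q = 5/7

The pgf is f(s) = 1/3 + 1/5·s + 7/15·s². The extinction probability q is the smallest fixed point of f in [0, 1]. Setting s = f(s):
  7/15·s² + (1/5 − 1)·s + 1/3 = 0
  7/15·s² − (1/3 + 7/15)·s + 1/3 = 0
which factors as (s − 1)·(7/15·s − 1/3) = 0, giving roots s = 1 and s = (1/3)/(7/15) = 5/7.
Mean offspring μ = 1/5 + 2·7/15 = 17/15 > 1 (supercritical), so q < 1. The extinction probability is the smaller root: q = (1/3)/(7/15) = 5/7.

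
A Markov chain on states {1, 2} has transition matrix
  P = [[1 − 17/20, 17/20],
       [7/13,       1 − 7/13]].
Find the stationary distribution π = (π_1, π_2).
π_1 = 140/361, π_2 = 221/361

Solve πP = π with π_1 + π_2 = 1. From πP = π: π_1 · (1 − 17/20) + π_2 · 7/13 = π_1 ⇒ π_2 · 7/13 = π_1 · 17/20 ⇒ π_2/π_1 = (17/20)/(7/13) = 221/140. Together with π_1 + π_2 = 1:
  π_1 = (7/13)/(17/20 + 7/13) = (7/13)/(361/260) = 140/361,
  π_2 = (17/20)/(17/20 + 7/13) = (17/20)/(361/260) = 221/361.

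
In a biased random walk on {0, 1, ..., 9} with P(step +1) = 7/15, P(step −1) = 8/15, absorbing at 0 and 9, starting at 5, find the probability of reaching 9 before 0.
P(hit 9 before 0) = (1 − (8/7)^5) / (1 − (8/7)^9) = 38322361/93864121

Let u_k denote P(reach 9 before 0 | start at k). Boundary: u_0 = 0, u_9 = 1. Recurrence: u_k = 7/15·u_{k+1} + 8/15·u_{k-1} for 1 ≤ k ≤ 8. Try u_k = A + B·r^k with r = q/p = (8/15)/(7/15) = 8/7. Substitution satisfies the recurrence; boundary conditions give:
  u_k = (1 − r^k) / (1 − r^N) = (1 − (8/7)^5) / (1 − (8/7)^9) = 38322361/93864121.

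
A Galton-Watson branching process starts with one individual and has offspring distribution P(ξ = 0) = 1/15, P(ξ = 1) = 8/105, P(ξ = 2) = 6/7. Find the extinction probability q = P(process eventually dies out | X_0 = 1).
q = 7/90

The pgf is f(s) = 1/15 + 8/105·s + 6/7·s². The extinction probability q is the smallest fixed point of f in [0, 1]. Setting s = f(s):
  6/7·s² + (8/105 − 1)·s + 1/15 = 0
  6/7·s² − (1/15 + 6/7)·s + 1/15 = 0
which factors as (s − 1)·(6/7·s − 1/15) = 0, giving roots s = 1 and s = (1/15)/(6/7) = 7/90.
Mean offspring μ = 8/105 + 2·6/7 = 188/105 > 1 (supercritical), so q < 1. The extinction probability is the smaller root: q = (1/15)/(6/7) = 7/90.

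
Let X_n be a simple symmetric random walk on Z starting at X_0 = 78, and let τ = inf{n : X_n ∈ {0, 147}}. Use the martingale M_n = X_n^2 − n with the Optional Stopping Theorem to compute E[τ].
E[τ] = 5382

M_n = X_n^2 − n is a martingale (since E[X_{n+1}^2 | F_n] = X_n^2 + 1). By OST (τ has finite mean in a bounded region), E[M_τ] = E[M_0] = X_0^2 − 0 = 78^2 = 6084. Also E[M_τ] = E[X_τ^2] − E[τ]. The walk exits at 0 or 147, with P(hit 147 first) = 78/147, so E[X_τ^2] = 147^2 · 78/147 + 0 = 11466. Thus E[τ] = E[X_τ^2] − E[M_τ] = 11466 − 6084 = 5382 = 78(147 − 78) = 5382.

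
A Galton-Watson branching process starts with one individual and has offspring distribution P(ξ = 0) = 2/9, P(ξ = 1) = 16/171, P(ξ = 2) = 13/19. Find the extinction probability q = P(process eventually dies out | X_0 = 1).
q = 38/117

The pgf is f(s) = 2/9 + 16/171·s + 13/19·s². The extinction probability q is the smallest fixed point of f in [0, 1]. Setting s = f(s):
  13/19·s² + (16/171 − 1)·s + 2/9 = 0
  13/19·s² − (2/9 + 13/19)·s + 2/9 = 0
which factors as (s − 1)·(13/19·s − 2/9) = 0, giving roots s = 1 and s = (2/9)/(13/19) = 38/117.
Mean offspring μ = 16/171 + 2·13/19 = 250/171 > 1 (supercritical), so q < 1. The extinction probability is the smaller root: q = (2/9)/(13/19) = 38/117.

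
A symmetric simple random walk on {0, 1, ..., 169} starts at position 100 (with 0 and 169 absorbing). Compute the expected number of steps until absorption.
E[τ | X_0 = 100] = 6900

Let v_k = E[τ | X_0 = k]. Boundary: v_0 = v_169 = 0. Recurrence: v_k = 1 + (v_{k-1} + v_{k+1})/2 for 1 ≤ k ≤ 168. The particular solution to v_k − (v_{k-1} + v_{k+1})/2 = 1 is v_k = −k^2. Adding homogeneous solution A + B k and matching boundaries gives v_k = k (169 − k). Substituting k = 100: v_100 = 100 · 69 = 6900.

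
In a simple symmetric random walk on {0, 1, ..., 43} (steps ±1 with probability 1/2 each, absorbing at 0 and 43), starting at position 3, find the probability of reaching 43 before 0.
P(hit 43 before 0) = 3/43

Let u_k = P(hit 43 before 0 | start at k). Then u_0 = 0, u_43 = 1, and u_k = u_{k-1}/2 + u_{k+1}/2 for 1 ≤ k ≤ 42. This harmonic recurrence is solved by u_k = k/43, giving u_3 = 3/43.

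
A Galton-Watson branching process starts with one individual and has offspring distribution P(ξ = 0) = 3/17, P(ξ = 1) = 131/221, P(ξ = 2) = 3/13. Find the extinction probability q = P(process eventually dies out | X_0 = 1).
q = 13/17

The pgf is f(s) = 3/17 + 131/221·s + 3/13·s². The extinction probability q is the smallest fixed point of f in [0, 1]. Setting s = f(s):
  3/13·s² + (131/221 − 1)·s + 3/17 = 0
  3/13·s² − (3/17 + 3/13)·s + 3/17 = 0
which factors as (s − 1)·(3/13·s − 3/17) = 0, giving roots s = 1 and s = (3/17)/(3/13) = 13/17.
Mean offspring μ = 131/221 + 2·3/13 = 233/221 > 1 (supercritical), so q < 1. The extinction probability is the smaller root: q = (3/17)/(3/13) = 13/17.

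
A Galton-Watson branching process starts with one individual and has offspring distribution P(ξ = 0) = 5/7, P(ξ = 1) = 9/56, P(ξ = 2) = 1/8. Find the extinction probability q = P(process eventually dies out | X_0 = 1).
q = 1

Mean offspring μ = 0·5/7 + 1·9/56 + 2·1/8 = 23/56 ≤ 1. For μ ≤ 1 with offspring not concentrated at 1, the Galton-Watson process goes extinct almost surely, so q = 1.
(Algebraic check: The pgf is f(s) = 5/7 + 9/56·s + 1/8·s². The extinction probability q is the smallest fixed point of f in [0, 1]. Setting s = f(s):
  1/8·s² + (9/56 − 1)·s + 5/7 = 0
  1/8·s² − (5/7 + 1/8)·s + 5/7 = 0
which factors as (s − 1)·(1/8·s − 5/7) = 0, giving roots s = 1 and s = (5/7)/(1/8) = 40/7. Since 40/7 ≥ 1, the smallest root in [0, 1] is s = 1.)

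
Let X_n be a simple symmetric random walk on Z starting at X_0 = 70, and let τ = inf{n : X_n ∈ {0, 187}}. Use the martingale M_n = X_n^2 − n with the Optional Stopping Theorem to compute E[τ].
E[τ] = 8190

M_n = X_n^2 − n is a martingale (since E[X_{n+1}^2 | F_n] = X_n^2 + 1). By OST (τ has finite mean in a bounded region), E[M_τ] = E[M_0] = X_0^2 − 0 = 70^2 = 4900. Also E[M_τ] = E[X_τ^2] − E[τ]. The walk exits at 0 or 187, with P(hit 187 first) = 70/187, so E[X_τ^2] = 187^2 · 70/187 + 0 = 13090. Thus E[τ] = E[X_τ^2] − E[M_τ] = 13090 − 4900 = 8190 = 70(187 − 70) = 8190.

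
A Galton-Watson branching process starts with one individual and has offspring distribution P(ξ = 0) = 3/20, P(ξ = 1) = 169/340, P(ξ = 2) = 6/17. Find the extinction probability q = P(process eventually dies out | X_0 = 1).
q = 17/40

The pgf is f(s) = 3/20 + 169/340·s + 6/17·s². The extinction probability q is the smallest fixed point of f in [0, 1]. Setting s = f(s):
  6/17·s² + (169/340 − 1)·s + 3/20 = 0
  6/17·s² − (3/20 + 6/17)·s + 3/20 = 0
which factors as (s − 1)·(6/17·s − 3/20) = 0, giving roots s = 1 and s = (3/20)/(6/17) = 17/40.
Mean offspring μ = 169/340 + 2·6/17 = 409/340 > 1 (supercritical), so q < 1. The extinction probability is the smaller root: q = (3/20)/(6/17) = 17/40.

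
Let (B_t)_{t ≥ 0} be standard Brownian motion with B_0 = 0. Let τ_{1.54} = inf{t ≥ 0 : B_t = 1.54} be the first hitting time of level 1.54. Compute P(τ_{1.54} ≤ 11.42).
P(τ_{1.54} ≤ 11.42) = 2(1 − Φ(1.54/√11.42)) = 2(1 − Φ(0.4557)) ≈ 0.6486

By the reflection principle for standard BM, P(τ_b ≤ t) = 2 · P(B_t ≥ b). Since B_t ~ N(0, t), P(B_t ≥ 1.54) = 1 − Φ(1.54/√t) = 1 − Φ(1.54/√11.42) = 1 − Φ(0.4557) ≈ 0.32430. Doubling: P(τ_{1.54} ≤ 11.42) ≈ 2 · 0.32430 = 0.64860 ≈ 0.6486.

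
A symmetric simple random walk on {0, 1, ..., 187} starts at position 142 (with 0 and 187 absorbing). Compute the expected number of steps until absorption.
E[τ | X_0 = 142] = 6390

Let v_k = E[τ | X_0 = k]. Boundary: v_0 = v_187 = 0. Recurrence: v_k = 1 + (v_{k-1} + v_{k+1})/2 for 1 ≤ k ≤ 186. The particular solution to v_k − (v_{k-1} + v_{k+1})/2 = 1 is v_k = −k^2. Adding homogeneous solution A + B k and matching boundaries gives v_k = k (187 − k). Substituting k = 142: v_142 = 142 · 45 = 6390.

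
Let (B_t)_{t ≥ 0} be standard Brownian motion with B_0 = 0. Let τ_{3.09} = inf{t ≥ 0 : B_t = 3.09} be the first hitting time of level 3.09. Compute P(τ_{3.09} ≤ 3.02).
P(τ_{3.09} ≤ 3.02) = 2(1 − Φ(3.09/√3.02)) = 2(1 − Φ(1.7781)) ≈ 0.0754

By the reflection principle for standard BM, P(τ_b ≤ t) = 2 · P(B_t ≥ b). Since B_t ~ N(0, t), P(B_t ≥ 3.09) = 1 − Φ(3.09/√t) = 1 − Φ(3.09/√3.02) = 1 − Φ(1.7781) ≈ 0.03769. Doubling: P(τ_{3.09} ≤ 3.02) ≈ 2 · 0.03769 = 0.07538 ≈ 0.0754.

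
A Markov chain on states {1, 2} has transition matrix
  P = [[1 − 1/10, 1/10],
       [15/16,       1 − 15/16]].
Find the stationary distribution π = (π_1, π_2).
π_1 = 75/83, π_2 = 8/83

Solve πP = π with π_1 + π_2 = 1. From πP = π: π_1 · (1 − 1/10) + π_2 · 15/16 = π_1 ⇒ π_2 · 15/16 = π_1 · 1/10 ⇒ π_2/π_1 = (1/10)/(15/16) = 8/75. Together with π_1 + π_2 = 1:
  π_1 = (15/16)/(1/10 + 15/16) = (15/16)/(83/80) = 75/83,
  π_2 = (1/10)/(1/10 + 15/16) = (1/10)/(83/80) = 8/83.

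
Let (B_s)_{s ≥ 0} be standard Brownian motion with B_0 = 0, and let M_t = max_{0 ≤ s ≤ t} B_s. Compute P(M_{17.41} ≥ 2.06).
P(M_{17.41} ≥ 2.06) = 2·P(B_{17.41} ≥ 2.06) = 2(1 − Φ(2.06/√17.41)) ≈ 0.6215

By the reflection principle for Brownian motion, P(M_t ≥ a) = 2 · P(B_t ≥ a) for a ≥ 0. Since B_t ~ N(0, t), P(B_t ≥ 2.06) = 1 − Φ(2.06/√t) = 1 − Φ(2.06/√17.41) = 1 − Φ(0.4937). So
  P(M_{17.41} ≥ 2.06) = 2(1 − Φ(0.4937)) ≈ 0.6215.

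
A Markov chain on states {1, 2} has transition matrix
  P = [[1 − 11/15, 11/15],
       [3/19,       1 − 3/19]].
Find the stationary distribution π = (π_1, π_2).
π_1 = 45/254, π_2 = 209/254

Solve πP = π with π_1 + π_2 = 1. From πP = π: π_1 · (1 − 11/15) + π_2 · 3/19 = π_1 ⇒ π_2 · 3/19 = π_1 · 11/15 ⇒ π_2/π_1 = (11/15)/(3/19) = 209/45. Together with π_1 + π_2 = 1:
  π_1 = (3/19)/(11/15 + 3/19) = (3/19)/(254/285) = 45/254,
  π_2 = (11/15)/(11/15 + 3/19) = (11/15)/(254/285) = 209/254.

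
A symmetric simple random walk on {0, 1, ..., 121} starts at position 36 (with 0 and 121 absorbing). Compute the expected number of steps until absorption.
E[τ | X_0 = 36] = 3060

Let v_k = E[τ | X_0 = k]. Boundary: v_0 = v_121 = 0. Recurrence: v_k = 1 + (v_{k-1} + v_{k+1})/2 for 1 ≤ k ≤ 120. The particular solution to v_k − (v_{k-1} + v_{k+1})/2 = 1 is v_k = −k^2. Adding homogeneous solution A + B k and matching boundaries gives v_k = k (121 − k). Substituting k = 36: v_36 = 36 · 85 = 3060.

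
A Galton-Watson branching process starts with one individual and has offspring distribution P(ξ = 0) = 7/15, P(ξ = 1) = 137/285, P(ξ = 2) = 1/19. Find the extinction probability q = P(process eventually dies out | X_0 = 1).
q = 1

Mean offspring μ = 0·7/15 + 1·137/285 + 2·1/19 = 167/285 ≤ 1. For μ ≤ 1 with offspring not concentrated at 1, the Galton-Watson process goes extinct almost surely, so q = 1.
(Algebraic check: The pgf is f(s) = 7/15 + 137/285·s + 1/19·s². The extinction probability q is the smallest fixed point of f in [0, 1]. Setting s = f(s):
  1/19·s² + (137/285 − 1)·s + 7/15 = 0
  1/19·s² − (7/15 + 1/19)·s + 7/15 = 0
which factors as (s − 1)·(1/19·s − 7/15) = 0, giving roots s = 1 and s = (7/15)/(1/19) = 133/15. Since 133/15 ≥ 1, the smallest root in [0, 1] is s = 1.)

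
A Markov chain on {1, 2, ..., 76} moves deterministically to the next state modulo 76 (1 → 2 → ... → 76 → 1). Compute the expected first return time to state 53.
E[T_53 | X_0 = 53] = 76

The chain cycles deterministically, so starting at state 53 it returns in exactly 76 steps. Equivalently, the stationary distribution is uniform π_j = 1/76 for every state j, so by Kac's formula E[T_53] = 1/π_53 = 76.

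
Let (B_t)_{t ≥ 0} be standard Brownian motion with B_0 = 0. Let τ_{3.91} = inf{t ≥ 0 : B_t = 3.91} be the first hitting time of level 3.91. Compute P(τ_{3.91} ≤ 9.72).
P(τ_{3.91} ≤ 9.72) = 2(1 − Φ(3.91/√9.72)) = 2(1 − Φ(1.2541)) ≈ 0.2098

By the reflection principle for standard BM, P(τ_b ≤ t) = 2 · P(B_t ≥ b). Since B_t ~ N(0, t), P(B_t ≥ 3.91) = 1 − Φ(3.91/√t) = 1 − Φ(3.91/√9.72) = 1 − Φ(1.2541) ≈ 0.10490. Doubling: P(τ_{3.91} ≤ 9.72) ≈ 2 · 0.10490 = 0.20980 ≈ 0.2098.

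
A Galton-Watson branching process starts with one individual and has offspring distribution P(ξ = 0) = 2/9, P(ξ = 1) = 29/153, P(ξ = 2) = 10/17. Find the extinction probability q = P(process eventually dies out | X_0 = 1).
q = 17/45

The pgf is f(s) = 2/9 + 29/153·s + 10/17·s². The extinction probability q is the smallest fixed point of f in [0, 1]. Setting s = f(s):
  10/17·s² + (29/153 − 1)·s + 2/9 = 0
  10/17·s² − (2/9 + 10/17)·s + 2/9 = 0
which factors as (s − 1)·(10/17·s − 2/9) = 0, giving roots s = 1 and s = (2/9)/(10/17) = 17/45.
Mean offspring μ = 29/153 + 2·10/17 = 209/153 > 1 (supercritical), so q < 1. The extinction probability is the smaller root: q = (2/9)/(10/17) = 17/45.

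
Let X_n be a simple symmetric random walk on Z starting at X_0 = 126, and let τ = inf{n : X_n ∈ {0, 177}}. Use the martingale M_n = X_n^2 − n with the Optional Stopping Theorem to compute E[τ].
E[τ] = 6426

M_n = X_n^2 − n is a martingale (since E[X_{n+1}^2 | F_n] = X_n^2 + 1). By OST (τ has finite mean in a bounded region), E[M_τ] = E[M_0] = X_0^2 − 0 = 126^2 = 15876. Also E[M_τ] = E[X_τ^2] − E[τ]. The walk exits at 0 or 177, with P(hit 177 first) = 126/177, so E[X_τ^2] = 177^2 · 126/177 + 0 = 22302. Thus E[τ] = E[X_τ^2] − E[M_τ] = 22302 − 15876 = 6426 = 126(177 − 126) = 6426.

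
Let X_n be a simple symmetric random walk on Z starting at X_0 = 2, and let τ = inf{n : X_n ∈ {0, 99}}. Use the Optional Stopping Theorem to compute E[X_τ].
E[X_τ] = 2

X_n is a martingale and τ is a bounded-mean stopping time (indeed τ is finite a.s. with bounded expectation since the walk is in a bounded region). By the OST, E[X_τ] = E[X_0] = 2. Equivalently: E[X_τ] = 99 · P(hit 99 first) + 0 · P(hit 0 first) = 99 · (2/99) = 2.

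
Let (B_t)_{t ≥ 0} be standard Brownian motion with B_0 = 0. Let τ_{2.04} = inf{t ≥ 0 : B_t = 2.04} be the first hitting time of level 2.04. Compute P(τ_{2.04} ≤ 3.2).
P(τ_{2.04} ≤ 3.2) = 2(1 − Φ(2.04/√3.2)) = 2(1 − Φ(1.1404)) ≈ 0.2541

By the reflection principle for standard BM, P(τ_b ≤ t) = 2 · P(B_t ≥ b). Since B_t ~ N(0, t), P(B_t ≥ 2.04) = 1 − Φ(2.04/√t) = 1 − Φ(2.04/√3.2) = 1 − Φ(1.1404) ≈ 0.12706. Doubling: P(τ_{2.04} ≤ 3.2) ≈ 2 · 0.12706 = 0.25412 ≈ 0.2541.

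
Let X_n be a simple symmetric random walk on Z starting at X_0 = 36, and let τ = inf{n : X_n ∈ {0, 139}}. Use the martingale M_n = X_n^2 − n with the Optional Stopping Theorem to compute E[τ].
E[τ] = 3708

M_n = X_n^2 − n is a martingale (since E[X_{n+1}^2 | F_n] = X_n^2 + 1). By OST (τ has finite mean in a bounded region), E[M_τ] = E[M_0] = X_0^2 − 0 = 36^2 = 1296. Also E[M_τ] = E[X_τ^2] − E[τ]. The walk exits at 0 or 139, with P(hit 139 first) = 36/139, so E[X_τ^2] = 139^2 · 36/139 + 0 = 5004. Thus E[τ] = E[X_τ^2] − E[M_τ] = 5004 − 1296 = 3708 = 36(139 − 36) = 3708.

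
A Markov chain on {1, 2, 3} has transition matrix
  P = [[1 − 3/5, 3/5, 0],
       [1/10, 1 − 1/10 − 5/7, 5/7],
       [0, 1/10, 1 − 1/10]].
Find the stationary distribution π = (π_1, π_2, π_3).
π = (7/349, 42/349, 300/349)

This is a birth-death chain on three states, which satisfies detailed balance: π_1 · P_{12} = π_2 · P_{21} and π_2 · P_{23} = π_3 · P_{32}.
From π_1 · 3/5 = π_2 · 1/10: π_2/π_1 = (3/5)/(1/10) = 6.
From π_2 · 5/7 = π_3 · 1/10: π_3/π_2 = (5/7)/(1/10) = 50/7.
Take π_1 proportional to 1; then unnormalized π = (1, 6, 300/7). Normalize by dividing by the sum 349/7:
  π = (7/349, 42/349, 300/349).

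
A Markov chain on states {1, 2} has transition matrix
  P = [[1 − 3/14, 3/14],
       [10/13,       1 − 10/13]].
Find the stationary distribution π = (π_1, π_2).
π_1 = 140/179, π_2 = 39/179

Solve πP = π with π_1 + π_2 = 1. From πP = π: π_1 · (1 − 3/14) + π_2 · 10/13 = π_1 ⇒ π_2 · 10/13 = π_1 · 3/14 ⇒ π_2/π_1 = (3/14)/(10/13) = 39/140. Together with π_1 + π_2 = 1:
  π_1 = (10/13)/(3/14 + 10/13) = (10/13)/(179/182) = 140/179,
  π_2 = (3/14)/(3/14 + 10/13) = (3/14)/(179/182) = 39/179.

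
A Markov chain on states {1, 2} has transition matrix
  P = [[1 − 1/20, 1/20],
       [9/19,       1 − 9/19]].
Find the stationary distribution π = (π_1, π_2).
π_1 = 180/199, π_2 = 19/199

Solve πP = π with π_1 + π_2 = 1. From πP = π: π_1 · (1 − 1/20) + π_2 · 9/19 = π_1 ⇒ π_2 · 9/19 = π_1 · 1/20 ⇒ π_2/π_1 = (1/20)/(9/19) = 19/180. Together with π_1 + π_2 = 1:
  π_1 = (9/19)/(1/20 + 9/19) = (9/19)/(199/380) = 180/199,
  π_2 = (1/20)/(1/20 + 9/19) = (1/20)/(199/380) = 19/199.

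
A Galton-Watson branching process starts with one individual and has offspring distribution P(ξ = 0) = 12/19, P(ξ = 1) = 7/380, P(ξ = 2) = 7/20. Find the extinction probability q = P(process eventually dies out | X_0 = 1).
q = 1

Mean offspring μ = 0·12/19 + 1·7/380 + 2·7/20 = 273/380 ≤ 1. For μ ≤ 1 with offspring not concentrated at 1, the Galton-Watson process goes extinct almost surely, so q = 1.
(Algebraic check: The pgf is f(s) = 12/19 + 7/380·s + 7/20·s². The extinction probability q is the smallest fixed point of f in [0, 1]. Setting s = f(s):
  7/20·s² + (7/380 − 1)·s + 12/19 = 0
  7/20·s² − (12/19 + 7/20)·s + 12/19 = 0
which factors as (s − 1)·(7/20·s − 12/19) = 0, giving roots s = 1 and s = (12/19)/(7/20) = 240/133. Since 240/133 ≥ 1, the smallest root in [0, 1] is s = 1.)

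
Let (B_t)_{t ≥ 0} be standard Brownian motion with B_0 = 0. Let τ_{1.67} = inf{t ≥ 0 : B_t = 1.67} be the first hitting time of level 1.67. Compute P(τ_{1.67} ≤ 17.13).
P(τ_{1.67} ≤ 17.13) = 2(1 − Φ(1.67/√17.13)) = 2(1 − Φ(0.4035)) ≈ 0.6866

By the reflection principle for standard BM, P(τ_b ≤ t) = 2 · P(B_t ≥ b). Since B_t ~ N(0, t), P(B_t ≥ 1.67) = 1 − Φ(1.67/√t) = 1 − Φ(1.67/√17.13) = 1 − Φ(0.4035) ≈ 0.34329. Doubling: P(τ_{1.67} ≤ 17.13) ≈ 2 · 0.34329 = 0.68658 ≈ 0.6866.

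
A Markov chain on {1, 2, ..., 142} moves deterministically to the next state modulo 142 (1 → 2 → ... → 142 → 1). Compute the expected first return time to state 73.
E[T_73 | X_0 = 73] = 142

The chain cycles deterministically, so starting at state 73 it returns in exactly 142 steps. Equivalently, the stationary distribution is uniform π_j = 1/142 for every state j, so by Kac's formula E[T_73] = 1/π_73 = 142.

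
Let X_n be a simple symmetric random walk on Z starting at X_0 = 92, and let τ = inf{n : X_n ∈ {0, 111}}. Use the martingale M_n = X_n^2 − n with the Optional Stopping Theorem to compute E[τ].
E[τ] = 1748

M_n = X_n^2 − n is a martingale (since E[X_{n+1}^2 | F_n] = X_n^2 + 1). By OST (τ has finite mean in a bounded region), E[M_τ] = E[M_0] = X_0^2 − 0 = 92^2 = 8464. Also E[M_τ] = E[X_τ^2] − E[τ]. The walk exits at 0 or 111, with P(hit 111 first) = 92/111, so E[X_τ^2] = 111^2 · 92/111 + 0 = 10212. Thus E[τ] = E[X_τ^2] − E[M_τ] = 10212 − 8464 = 1748 = 92(111 − 92) = 1748.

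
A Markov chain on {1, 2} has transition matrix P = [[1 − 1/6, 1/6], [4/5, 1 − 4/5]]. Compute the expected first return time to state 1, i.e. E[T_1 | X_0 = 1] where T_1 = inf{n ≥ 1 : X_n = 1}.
E[T_1 | X_0 = 1] = 1/π_1 = 29/24

For an irreducible recurrent Markov chain with stationary distribution π, E[T_i | X_0 = i] = 1/π_i (Kac's formula). Here π_1 = (4/5)/(1/6 + 4/5) = (4/5)/(29/30) = 24/29, so E[T_1 | X_0 = 1] = 1/π_1 = (1/6 + 4/5)/(4/5) = (29/30)/(4/5) = 29/24.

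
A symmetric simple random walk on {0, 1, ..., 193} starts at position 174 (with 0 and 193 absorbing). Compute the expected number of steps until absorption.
E[τ | X_0 = 174] = 3306

Let v_k = E[τ | X_0 = k]. Boundary: v_0 = v_193 = 0. Recurrence: v_k = 1 + (v_{k-1} + v_{k+1})/2 for 1 ≤ k ≤ 192. The particular solution to v_k − (v_{k-1} + v_{k+1})/2 = 1 is v_k = −k^2. Adding homogeneous solution A + B k and matching boundaries gives v_k = k (193 − k). Substituting k = 174: v_174 = 174 · 19 = 3306.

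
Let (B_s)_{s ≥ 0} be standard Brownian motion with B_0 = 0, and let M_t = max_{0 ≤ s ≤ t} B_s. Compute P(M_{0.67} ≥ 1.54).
P(M_{0.67} ≥ 1.54) = 2·P(B_{0.67} ≥ 1.54) = 2(1 − Φ(1.54/√0.67)) ≈ 0.0599

By the reflection principle for Brownian motion, P(M_t ≥ a) = 2 · P(B_t ≥ a) for a ≥ 0. Since B_t ~ N(0, t), P(B_t ≥ 1.54) = 1 − Φ(1.54/√t) = 1 − Φ(1.54/√0.67) = 1 − Φ(1.8814). So
  P(M_{0.67} ≥ 1.54) = 2(1 − Φ(1.8814)) ≈ 0.0599.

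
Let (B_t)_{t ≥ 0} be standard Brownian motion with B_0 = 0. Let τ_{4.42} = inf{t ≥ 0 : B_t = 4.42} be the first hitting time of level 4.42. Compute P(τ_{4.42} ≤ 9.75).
P(τ_{4.42} ≤ 9.75) = 2(1 − Φ(4.42/√9.75)) = 2(1 − Φ(1.4155)) ≈ 0.1569

By the reflection principle for standard BM, P(τ_b ≤ t) = 2 · P(B_t ≥ b). Since B_t ~ N(0, t), P(B_t ≥ 4.42) = 1 − Φ(4.42/√t) = 1 − Φ(4.42/√9.75) = 1 − Φ(1.4155) ≈ 0.07846. Doubling: P(τ_{4.42} ≤ 9.75) ≈ 2 · 0.07846 = 0.15692 ≈ 0.1569.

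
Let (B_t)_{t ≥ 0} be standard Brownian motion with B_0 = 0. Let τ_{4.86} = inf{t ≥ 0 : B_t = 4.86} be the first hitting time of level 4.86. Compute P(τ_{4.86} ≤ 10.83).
P(τ_{4.86} ≤ 10.83) = 2(1 − Φ(4.86/√10.83)) = 2(1 − Φ(1.4768)) ≈ 0.1397

By the reflection principle for standard BM, P(τ_b ≤ t) = 2 · P(B_t ≥ b). Since B_t ~ N(0, t), P(B_t ≥ 4.86) = 1 − Φ(4.86/√t) = 1 − Φ(4.86/√10.83) = 1 − Φ(1.4768) ≈ 0.06986. Doubling: P(τ_{4.86} ≤ 10.83) ≈ 2 · 0.06986 = 0.13972 ≈ 0.1397.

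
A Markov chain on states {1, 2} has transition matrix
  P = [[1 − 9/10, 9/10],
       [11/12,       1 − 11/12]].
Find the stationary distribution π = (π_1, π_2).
π_1 = 55/109, π_2 = 54/109

Solve πP = π with π_1 + π_2 = 1. From πP = π: π_1 · (1 − 9/10) + π_2 · 11/12 = π_1 ⇒ π_2 · 11/12 = π_1 · 9/10 ⇒ π_2/π_1 = (9/10)/(11/12) = 54/55. Together with π_1 + π_2 = 1:
  π_1 = (11/12)/(9/10 + 11/12) = (11/12)/(109/60) = 55/109,
  π_2 = (9/10)/(9/10 + 11/12) = (9/10)/(109/60) = 54/109.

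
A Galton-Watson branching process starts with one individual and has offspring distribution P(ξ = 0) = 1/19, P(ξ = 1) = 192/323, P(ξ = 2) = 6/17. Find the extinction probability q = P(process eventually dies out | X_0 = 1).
q = 17/114

The pgf is f(s) = 1/19 + 192/323·s + 6/17·s². The extinction probability q is the smallest fixed point of f in [0, 1]. Setting s = f(s):
  6/17·s² + (192/323 − 1)·s + 1/19 = 0
  6/17·s² − (1/19 + 6/17)·s + 1/19 = 0
which factors as (s − 1)·(6/17·s − 1/19) = 0, giving roots s = 1 and s = (1/19)/(6/17) = 17/114.
Mean offspring μ = 192/323 + 2·6/17 = 420/323 > 1 (supercritical), so q < 1. The extinction probability is the smaller root: q = (1/19)/(6/17) = 17/114.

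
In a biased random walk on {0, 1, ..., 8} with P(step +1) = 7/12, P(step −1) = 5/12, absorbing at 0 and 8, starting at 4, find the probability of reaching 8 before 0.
P(hit 8 before 0) = (1 − (5/7)^4) / (1 − (5/7)^8) = 2401/3026

Let u_k denote P(reach 8 before 0 | start at k). Boundary: u_0 = 0, u_8 = 1. Recurrence: u_k = 7/12·u_{k+1} + 5/12·u_{k-1} for 1 ≤ k ≤ 7. Try u_k = A + B·r^k with r = q/p = (5/12)/(7/12) = 5/7. Substitution satisfies the recurrence; boundary conditions give:
  u_k = (1 − r^k) / (1 − r^N) = (1 − (5/7)^4) / (1 − (5/7)^8) = 2401/3026.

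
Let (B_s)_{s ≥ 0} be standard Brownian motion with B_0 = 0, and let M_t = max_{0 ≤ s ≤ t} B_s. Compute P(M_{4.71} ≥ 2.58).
P(M_{4.71} ≥ 2.58) = 2·P(B_{4.71} ≥ 2.58) = 2(1 − Φ(2.58/√4.71)) ≈ 0.2345

By the reflection principle for Brownian motion, P(M_t ≥ a) = 2 · P(B_t ≥ a) for a ≥ 0. Since B_t ~ N(0, t), P(B_t ≥ 2.58) = 1 − Φ(2.58/√t) = 1 − Φ(2.58/√4.71) = 1 − Φ(1.1888). So
  P(M_{4.71} ≥ 2.58) = 2(1 − Φ(1.1888)) ≈ 0.2345.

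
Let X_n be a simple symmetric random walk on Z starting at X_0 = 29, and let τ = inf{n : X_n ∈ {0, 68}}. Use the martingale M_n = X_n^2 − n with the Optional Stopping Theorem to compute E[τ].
E[τ] = 1131

M_n = X_n^2 − n is a martingale (since E[X_{n+1}^2 | F_n] = X_n^2 + 1). By OST (τ has finite mean in a bounded region), E[M_τ] = E[M_0] = X_0^2 − 0 = 29^2 = 841. Also E[M_τ] = E[X_τ^2] − E[τ]. The walk exits at 0 or 68, with P(hit 68 first) = 29/68, so E[X_τ^2] = 68^2 · 29/68 + 0 = 1972. Thus E[τ] = E[X_τ^2] − E[M_τ] = 1972 − 841 = 1131 = 29(68 − 29) = 1131.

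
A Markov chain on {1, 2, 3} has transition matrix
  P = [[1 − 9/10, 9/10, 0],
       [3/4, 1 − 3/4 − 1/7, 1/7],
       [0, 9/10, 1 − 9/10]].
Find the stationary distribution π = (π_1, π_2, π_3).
π = (105/251, 126/251, 20/251)

This is a birth-death chain on three states, which satisfies detailed balance: π_1 · P_{12} = π_2 · P_{21} and π_2 · P_{23} = π_3 · P_{32}.
From π_1 · 9/10 = π_2 · 3/4: π_2/π_1 = (9/10)/(3/4) = 6/5.
From π_2 · 1/7 = π_3 · 9/10: π_3/π_2 = (1/7)/(9/10) = 10/63.
Take π_1 proportional to 1; then unnormalized π = (1, 6/5, 4/21). Normalize by dividing by the sum 251/105:
  π = (105/251, 126/251, 20/251).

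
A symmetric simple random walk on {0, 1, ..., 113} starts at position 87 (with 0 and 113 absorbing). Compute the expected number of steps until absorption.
E[τ | X_0 = 87] = 2262

Let v_k = E[τ | X_0 = k]. Boundary: v_0 = v_113 = 0. Recurrence: v_k = 1 + (v_{k-1} + v_{k+1})/2 for 1 ≤ k ≤ 112. The particular solution to v_k − (v_{k-1} + v_{k+1})/2 = 1 is v_k = −k^2. Adding homogeneous solution A + B k and matching boundaries gives v_k = k (113 − k). Substituting k = 87: v_87 = 87 · 26 = 2262.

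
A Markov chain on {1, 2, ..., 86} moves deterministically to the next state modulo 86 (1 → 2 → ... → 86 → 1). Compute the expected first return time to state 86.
E[T_86 | X_0 = 86] = 86

The chain cycles deterministically, so starting at state 86 it returns in exactly 86 steps. Equivalently, the stationary distribution is uniform π_j = 1/86 for every state j, so by Kac's formula E[T_86] = 1/π_86 = 86.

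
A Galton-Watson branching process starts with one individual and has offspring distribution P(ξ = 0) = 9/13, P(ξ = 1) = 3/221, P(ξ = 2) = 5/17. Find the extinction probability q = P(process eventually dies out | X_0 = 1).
q = 1

Mean offspring μ = 0·9/13 + 1·3/221 + 2·5/17 = 133/221 ≤ 1. For μ ≤ 1 with offspring not concentrated at 1, the Galton-Watson process goes extinct almost surely, so q = 1.
(Algebraic check: The pgf is f(s) = 9/13 + 3/221·s + 5/17·s². The extinction probability q is the smallest fixed point of f in [0, 1]. Setting s = f(s):
  5/17·s² + (3/221 − 1)·s + 9/13 = 0
  5/17·s² − (9/13 + 5/17)·s + 9/13 = 0
which factors as (s − 1)·(5/17·s − 9/13) = 0, giving roots s = 1 and s = (9/13)/(5/17) = 153/65. Since 153/65 ≥ 1, the smallest root in [0, 1] is s = 1.)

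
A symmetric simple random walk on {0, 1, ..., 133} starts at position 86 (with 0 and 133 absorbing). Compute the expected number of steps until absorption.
E[τ | X_0 = 86] = 4042

Let v_k = E[τ | X_0 = k]. Boundary: v_0 = v_133 = 0. Recurrence: v_k = 1 + (v_{k-1} + v_{k+1})/2 for 1 ≤ k ≤ 132. The particular solution to v_k − (v_{k-1} + v_{k+1})/2 = 1 is v_k = −k^2. Adding homogeneous solution A + B k and matching boundaries gives v_k = k (133 − k). Substituting k = 86: v_86 = 86 · 47 = 4042.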